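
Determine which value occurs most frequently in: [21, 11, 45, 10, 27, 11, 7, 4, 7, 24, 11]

11

Step 1: Count the frequency of each value:
  4: appears 1 time(s)
  7: appears 2 time(s)
  10: appears 1 time(s)
  11: appears 3 time(s)
  21: appears 1 time(s)
  24: appears 1 time(s)
  27: appears 1 time(s)
  45: appears 1 time(s)
Step 2: The value 11 appears most frequently (3 times).
Step 3: Mode = 11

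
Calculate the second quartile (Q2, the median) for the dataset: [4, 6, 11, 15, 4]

6

Step 1: Sort the data: [4, 4, 6, 11, 15]
Step 2: n = 5
Step 3: Q2 is the median. Since n is odd, it is the middle value at position 3: 6
Step 4: Q2 = 6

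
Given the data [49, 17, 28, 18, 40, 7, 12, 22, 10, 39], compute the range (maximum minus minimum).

42

Step 1: Identify the maximum value: max = 49
Step 2: Identify the minimum value: min = 7
Step 3: Range = max - min = 49 - 7 = 42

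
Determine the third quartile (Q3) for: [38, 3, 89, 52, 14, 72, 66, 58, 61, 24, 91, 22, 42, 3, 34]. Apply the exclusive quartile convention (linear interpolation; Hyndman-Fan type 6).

66

Step 1: Sort the data: [3, 3, 14, 22, 24, 34, 38, 42, 52, 58, 61, 66, 72, 89, 91]
Step 2: n = 15
Step 3: Using the exclusive quartile method:
  Q1 = 22
  Q2 (median) = 42
  Q3 = 66
  IQR = Q3 - Q1 = 66 - 22 = 44
Step 4: Q3 = 66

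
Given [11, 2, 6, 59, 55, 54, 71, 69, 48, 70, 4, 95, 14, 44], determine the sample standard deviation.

30.2248

Step 1: Compute the mean: 43
Step 2: Sum of squared deviations from the mean: 11876
Step 3: Sample variance = 11876 / 13 = 913.5385
Step 4: Standard deviation = sqrt(913.5385) = 30.2248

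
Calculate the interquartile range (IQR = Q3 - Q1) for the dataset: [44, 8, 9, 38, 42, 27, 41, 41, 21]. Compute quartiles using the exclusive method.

26.5

Step 1: Sort the data: [8, 9, 21, 27, 38, 41, 41, 42, 44]
Step 2: n = 9
Step 3: Using the exclusive quartile method:
  Q1 = 15
  Q2 (median) = 38
  Q3 = 41.5
  IQR = Q3 - Q1 = 41.5 - 15 = 26.5
Step 4: IQR = 26.5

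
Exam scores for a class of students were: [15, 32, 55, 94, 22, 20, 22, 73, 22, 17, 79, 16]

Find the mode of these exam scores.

22

Step 1: Count the frequency of each value:
  15: appears 1 time(s)
  16: appears 1 time(s)
  17: appears 1 time(s)
  20: appears 1 time(s)
  22: appears 3 time(s)
  32: appears 1 time(s)
  55: appears 1 time(s)
  73: appears 1 time(s)
  79: appears 1 time(s)
  94: appears 1 time(s)
Step 2: The value 22 appears most frequently (3 times).
Step 3: Mode = 22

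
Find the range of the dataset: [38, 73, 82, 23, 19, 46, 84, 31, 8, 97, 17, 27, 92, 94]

89

Step 1: Identify the maximum value: max = 97
Step 2: Identify the minimum value: min = 8
Step 3: Range = max - min = 97 - 8 = 89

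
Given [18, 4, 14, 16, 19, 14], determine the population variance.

24.1389

Step 1: Compute the mean: (18 + 4 + 14 + 16 + 19 + 14) / 6 = 14.1667
Step 2: Compute squared deviations from the mean:
  (18 - 14.1667)^2 = 14.6944
  (4 - 14.1667)^2 = 103.3611
  (14 - 14.1667)^2 = 0.0278
  (16 - 14.1667)^2 = 3.3611
  (19 - 14.1667)^2 = 23.3611
  (14 - 14.1667)^2 = 0.0278
Step 3: Sum of squared deviations = 144.8333
Step 4: Population variance = 144.8333 / 6 = 24.1389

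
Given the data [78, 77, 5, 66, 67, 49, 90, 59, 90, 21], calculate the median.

66.5

Step 1: Sort the data in ascending order: [5, 21, 49, 59, 66, 67, 77, 78, 90, 90]
Step 2: The number of values is n = 10.
Step 3: Since n is even, the median is the average of positions 5 and 6:
  Median = (66 + 67) / 2 = 66.5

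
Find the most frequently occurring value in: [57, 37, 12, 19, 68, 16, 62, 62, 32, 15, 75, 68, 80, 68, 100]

68

Step 1: Count the frequency of each value:
  12: appears 1 time(s)
  15: appears 1 time(s)
  16: appears 1 time(s)
  19: appears 1 time(s)
  32: appears 1 time(s)
  37: appears 1 time(s)
  57: appears 1 time(s)
  62: appears 2 time(s)
  68: appears 3 time(s)
  75: appears 1 time(s)
  80: appears 1 time(s)
  100: appears 1 time(s)
Step 2: The value 68 appears most frequently (3 times).
Step 3: Mode = 68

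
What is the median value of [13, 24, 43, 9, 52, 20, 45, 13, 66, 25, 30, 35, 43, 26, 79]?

30

Step 1: Sort the data in ascending order: [9, 13, 13, 20, 24, 25, 26, 30, 35, 43, 43, 45, 52, 66, 79]
Step 2: The number of values is n = 15.
Step 3: Since n is odd, the median is the middle value at position 8: 30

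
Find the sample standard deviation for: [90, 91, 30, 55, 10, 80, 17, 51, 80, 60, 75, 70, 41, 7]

29.1137

Step 1: Compute the mean: 54.0714
Step 2: Sum of squared deviations from the mean: 11018.9286
Step 3: Sample variance = 11018.9286 / 13 = 847.6099
Step 4: Standard deviation = sqrt(847.6099) = 29.1137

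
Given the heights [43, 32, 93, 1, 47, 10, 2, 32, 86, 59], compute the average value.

40.5

Step 1: Sum all values: 43 + 32 + 93 + 1 + 47 + 10 + 2 + 32 + 86 + 59 = 405
Step 2: Count the number of values: n = 10
Step 3: Mean = sum / n = 405 / 10 = 40.5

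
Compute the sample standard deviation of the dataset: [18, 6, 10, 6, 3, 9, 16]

5.4989

Step 1: Compute the mean: 9.7143
Step 2: Sum of squared deviations from the mean: 181.4286
Step 3: Sample variance = 181.4286 / 6 = 30.2381
Step 4: Standard deviation = sqrt(30.2381) = 5.4989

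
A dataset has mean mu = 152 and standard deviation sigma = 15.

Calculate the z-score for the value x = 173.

1.4

Step 1: Recall the z-score formula: z = (x - mu) / sigma
Step 2: Substitute values: z = (173 - 152) / 15
Step 3: z = 21 / 15 = 1.4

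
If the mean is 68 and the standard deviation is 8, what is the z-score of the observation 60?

-1

Step 1: Recall the z-score formula: z = (x - mu) / sigma
Step 2: Substitute values: z = (60 - 68) / 8
Step 3: z = -8 / 8 = -1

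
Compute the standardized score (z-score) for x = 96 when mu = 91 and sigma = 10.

0.5

Step 1: Recall the z-score formula: z = (x - mu) / sigma
Step 2: Substitute values: z = (96 - 91) / 10
Step 3: z = 5 / 10 = 0.5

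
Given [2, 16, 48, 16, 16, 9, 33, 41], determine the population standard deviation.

15.1322

Step 1: Compute the mean: 22.625
Step 2: Sum of squared deviations from the mean: 1831.875
Step 3: Population variance = 1831.875 / 8 = 228.9844
Step 4: Standard deviation = sqrt(228.9844) = 15.1322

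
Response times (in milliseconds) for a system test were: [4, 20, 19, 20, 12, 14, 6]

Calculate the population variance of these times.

37.6735

Step 1: Compute the mean: (4 + 20 + 19 + 20 + 12 + 14 + 6) / 7 = 13.5714
Step 2: Compute squared deviations from the mean:
  (4 - 13.5714)^2 = 91.6122
  (20 - 13.5714)^2 = 41.3265
  (19 - 13.5714)^2 = 29.4694
  (20 - 13.5714)^2 = 41.3265
  (12 - 13.5714)^2 = 2.4694
  (14 - 13.5714)^2 = 0.1837
  (6 - 13.5714)^2 = 57.3265
Step 3: Sum of squared deviations = 263.7143
Step 4: Population variance = 263.7143 / 7 = 37.6735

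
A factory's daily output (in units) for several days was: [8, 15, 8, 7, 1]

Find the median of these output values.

8

Step 1: Sort the data in ascending order: [1, 7, 8, 8, 15]
Step 2: The number of values is n = 5.
Step 3: Since n is odd, the median is the middle value at position 3: 8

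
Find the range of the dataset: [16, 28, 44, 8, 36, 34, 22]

36

Step 1: Identify the maximum value: max = 44
Step 2: Identify the minimum value: min = 8
Step 3: Range = max - min = 44 - 8 = 36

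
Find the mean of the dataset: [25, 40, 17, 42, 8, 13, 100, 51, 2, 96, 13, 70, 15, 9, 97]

39.8667

Step 1: Sum all values: 25 + 40 + 17 + 42 + 8 + 13 + 100 + 51 + 2 + 96 + 13 + 70 + 15 + 9 + 97 = 598
Step 2: Count the number of values: n = 15
Step 3: Mean = sum / n = 598 / 15 = 39.8667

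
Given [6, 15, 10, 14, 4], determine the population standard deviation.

4.3081

Step 1: Compute the mean: 9.8
Step 2: Sum of squared deviations from the mean: 92.8
Step 3: Population variance = 92.8 / 5 = 18.56
Step 4: Standard deviation = sqrt(18.56) = 4.3081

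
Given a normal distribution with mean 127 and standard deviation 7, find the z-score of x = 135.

1.1429

Step 1: Recall the z-score formula: z = (x - mu) / sigma
Step 2: Substitute values: z = (135 - 127) / 7
Step 3: z = 8 / 7 = 1.1429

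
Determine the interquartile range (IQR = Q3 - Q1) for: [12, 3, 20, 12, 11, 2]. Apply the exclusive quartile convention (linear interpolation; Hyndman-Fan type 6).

11.25

Step 1: Sort the data: [2, 3, 11, 12, 12, 20]
Step 2: n = 6
Step 3: Using the exclusive quartile method:
  Q1 = 2.75
  Q2 (median) = 11.5
  Q3 = 14
  IQR = Q3 - Q1 = 14 - 2.75 = 11.25
Step 4: IQR = 11.25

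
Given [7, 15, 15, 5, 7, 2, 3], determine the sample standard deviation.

5.314

Step 1: Compute the mean: 7.7143
Step 2: Sum of squared deviations from the mean: 169.4286
Step 3: Sample variance = 169.4286 / 6 = 28.2381
Step 4: Standard deviation = sqrt(28.2381) = 5.314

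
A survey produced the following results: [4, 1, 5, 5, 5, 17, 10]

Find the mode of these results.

5

Step 1: Count the frequency of each value:
  1: appears 1 time(s)
  4: appears 1 time(s)
  5: appears 3 time(s)
  10: appears 1 time(s)
  17: appears 1 time(s)
Step 2: The value 5 appears most frequently (3 times).
Step 3: Mode = 5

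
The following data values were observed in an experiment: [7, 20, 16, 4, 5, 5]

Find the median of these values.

6

Step 1: Sort the data in ascending order: [4, 5, 5, 7, 16, 20]
Step 2: The number of values is n = 6.
Step 3: Since n is even, the median is the average of positions 3 and 4:
  Median = (5 + 7) / 2 = 6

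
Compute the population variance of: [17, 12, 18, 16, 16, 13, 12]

5.2653

Step 1: Compute the mean: (17 + 12 + 18 + 16 + 16 + 13 + 12) / 7 = 14.8571
Step 2: Compute squared deviations from the mean:
  (17 - 14.8571)^2 = 4.5918
  (12 - 14.8571)^2 = 8.1633
  (18 - 14.8571)^2 = 9.8776
  (16 - 14.8571)^2 = 1.3061
  (16 - 14.8571)^2 = 1.3061
  (13 - 14.8571)^2 = 3.449
  (12 - 14.8571)^2 = 8.1633
Step 3: Sum of squared deviations = 36.8571
Step 4: Population variance = 36.8571 / 7 = 5.2653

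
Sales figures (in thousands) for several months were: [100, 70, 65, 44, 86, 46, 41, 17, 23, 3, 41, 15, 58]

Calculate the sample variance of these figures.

818.4744

Step 1: Compute the mean: (100 + 70 + 65 + 44 + 86 + 46 + 41 + 17 + 23 + 3 + 41 + 15 + 58) / 13 = 46.8462
Step 2: Compute squared deviations from the mean:
  (100 - 46.8462)^2 = 2825.3314
  (70 - 46.8462)^2 = 536.1006
  (65 - 46.8462)^2 = 329.5621
  (44 - 46.8462)^2 = 8.1006
  (86 - 46.8462)^2 = 1533.0237
  (46 - 46.8462)^2 = 0.716
  (41 - 46.8462)^2 = 34.1775
  (17 - 46.8462)^2 = 890.7929
  (23 - 46.8462)^2 = 568.6391
  (3 - 46.8462)^2 = 1922.4852
  (41 - 46.8462)^2 = 34.1775
  (15 - 46.8462)^2 = 1014.1775
  (58 - 46.8462)^2 = 124.4083
Step 3: Sum of squared deviations = 9821.6923
Step 4: Sample variance = 9821.6923 / 12 = 818.4744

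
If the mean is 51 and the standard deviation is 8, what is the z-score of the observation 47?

-0.5

Step 1: Recall the z-score formula: z = (x - mu) / sigma
Step 2: Substitute values: z = (47 - 51) / 8
Step 3: z = -4 / 8 = -0.5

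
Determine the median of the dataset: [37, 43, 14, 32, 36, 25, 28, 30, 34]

32

Step 1: Sort the data in ascending order: [14, 25, 28, 30, 32, 34, 36, 37, 43]
Step 2: The number of values is n = 9.
Step 3: Since n is odd, the median is the middle value at position 5: 32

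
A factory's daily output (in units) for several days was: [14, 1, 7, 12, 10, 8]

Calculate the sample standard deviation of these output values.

4.5461

Step 1: Compute the mean: 8.6667
Step 2: Sum of squared deviations from the mean: 103.3333
Step 3: Sample variance = 103.3333 / 5 = 20.6667
Step 4: Standard deviation = sqrt(20.6667) = 4.5461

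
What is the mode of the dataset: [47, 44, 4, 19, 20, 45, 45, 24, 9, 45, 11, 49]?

45

Step 1: Count the frequency of each value:
  4: appears 1 time(s)
  9: appears 1 time(s)
  11: appears 1 time(s)
  19: appears 1 time(s)
  20: appears 1 time(s)
  24: appears 1 time(s)
  44: appears 1 time(s)
  45: appears 3 time(s)
  47: appears 1 time(s)
  49: appears 1 time(s)
Step 2: The value 45 appears most frequently (3 times).
Step 3: Mode = 45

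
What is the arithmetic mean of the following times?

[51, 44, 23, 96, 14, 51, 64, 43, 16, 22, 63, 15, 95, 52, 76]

48.3333

Step 1: Sum all values: 51 + 44 + 23 + 96 + 14 + 51 + 64 + 43 + 16 + 22 + 63 + 15 + 95 + 52 + 76 = 725
Step 2: Count the number of values: n = 15
Step 3: Mean = sum / n = 725 / 15 = 48.3333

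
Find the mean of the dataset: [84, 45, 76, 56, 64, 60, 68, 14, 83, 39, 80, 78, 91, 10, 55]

60.2

Step 1: Sum all values: 84 + 45 + 76 + 56 + 64 + 60 + 68 + 14 + 83 + 39 + 80 + 78 + 91 + 10 + 55 = 903
Step 2: Count the number of values: n = 15
Step 3: Mean = sum / n = 903 / 15 = 60.2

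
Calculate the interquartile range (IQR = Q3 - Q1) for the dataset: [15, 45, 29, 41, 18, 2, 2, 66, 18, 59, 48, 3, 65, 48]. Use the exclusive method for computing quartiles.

38.75

Step 1: Sort the data: [2, 2, 3, 15, 18, 18, 29, 41, 45, 48, 48, 59, 65, 66]
Step 2: n = 14
Step 3: Using the exclusive quartile method:
  Q1 = 12
  Q2 (median) = 35
  Q3 = 50.75
  IQR = Q3 - Q1 = 50.75 - 12 = 38.75
Step 4: IQR = 38.75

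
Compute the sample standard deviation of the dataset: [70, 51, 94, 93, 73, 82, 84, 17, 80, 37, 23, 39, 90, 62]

26.2106

Step 1: Compute the mean: 63.9286
Step 2: Sum of squared deviations from the mean: 8930.9286
Step 3: Sample variance = 8930.9286 / 13 = 686.9945
Step 4: Standard deviation = sqrt(686.9945) = 26.2106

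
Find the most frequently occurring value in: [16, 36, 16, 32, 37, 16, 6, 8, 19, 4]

16

Step 1: Count the frequency of each value:
  4: appears 1 time(s)
  6: appears 1 time(s)
  8: appears 1 time(s)
  16: appears 3 time(s)
  19: appears 1 time(s)
  32: appears 1 time(s)
  36: appears 1 time(s)
  37: appears 1 time(s)
Step 2: The value 16 appears most frequently (3 times).
Step 3: Mode = 16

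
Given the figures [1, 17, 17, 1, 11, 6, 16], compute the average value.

9.8571

Step 1: Sum all values: 1 + 17 + 17 + 1 + 11 + 6 + 16 = 69
Step 2: Count the number of values: n = 7
Step 3: Mean = sum / n = 69 / 7 = 9.8571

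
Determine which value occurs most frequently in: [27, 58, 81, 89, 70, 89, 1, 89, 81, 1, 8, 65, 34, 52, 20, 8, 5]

89

Step 1: Count the frequency of each value:
  1: appears 2 time(s)
  5: appears 1 time(s)
  8: appears 2 time(s)
  20: appears 1 time(s)
  27: appears 1 time(s)
  34: appears 1 time(s)
  52: appears 1 time(s)
  58: appears 1 time(s)
  65: appears 1 time(s)
  70: appears 1 time(s)
  81: appears 2 time(s)
  89: appears 3 time(s)
Step 2: The value 89 appears most frequently (3 times).
Step 3: Mode = 89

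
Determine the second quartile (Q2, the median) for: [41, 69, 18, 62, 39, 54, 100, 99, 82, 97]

65.5

Step 1: Sort the data: [18, 39, 41, 54, 62, 69, 82, 97, 99, 100]
Step 2: n = 10
Step 3: Q2 is the median. Since n is even, it is the average of the values at positions 5 and 6:
  Q2 = (62 + 69) / 2 = 65.5
Step 4: Q2 = 65.5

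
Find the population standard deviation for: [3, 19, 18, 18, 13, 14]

5.4594

Step 1: Compute the mean: 14.1667
Step 2: Sum of squared deviations from the mean: 178.8333
Step 3: Population variance = 178.8333 / 6 = 29.8056
Step 4: Standard deviation = sqrt(29.8056) = 5.4594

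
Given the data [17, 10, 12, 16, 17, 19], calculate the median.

16.5

Step 1: Sort the data in ascending order: [10, 12, 16, 17, 17, 19]
Step 2: The number of values is n = 6.
Step 3: Since n is even, the median is the average of positions 3 and 4:
  Median = (16 + 17) / 2 = 16.5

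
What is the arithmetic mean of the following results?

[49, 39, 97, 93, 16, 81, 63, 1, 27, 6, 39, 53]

47

Step 1: Sum all values: 49 + 39 + 97 + 93 + 16 + 81 + 63 + 1 + 27 + 6 + 39 + 53 = 564
Step 2: Count the number of values: n = 12
Step 3: Mean = sum / n = 564 / 12 = 47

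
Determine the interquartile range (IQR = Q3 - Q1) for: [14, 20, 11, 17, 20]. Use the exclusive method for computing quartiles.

7.5

Step 1: Sort the data: [11, 14, 17, 20, 20]
Step 2: n = 5
Step 3: Using the exclusive quartile method:
  Q1 = 12.5
  Q2 (median) = 17
  Q3 = 20
  IQR = Q3 - Q1 = 20 - 12.5 = 7.5
Step 4: IQR = 7.5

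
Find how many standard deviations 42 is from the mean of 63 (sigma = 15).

-1.4

Step 1: Recall the z-score formula: z = (x - mu) / sigma
Step 2: Substitute values: z = (42 - 63) / 15
Step 3: z = -21 / 15 = -1.4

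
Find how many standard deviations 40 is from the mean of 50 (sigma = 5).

-2

Step 1: Recall the z-score formula: z = (x - mu) / sigma
Step 2: Substitute values: z = (40 - 50) / 5
Step 3: z = -10 / 5 = -2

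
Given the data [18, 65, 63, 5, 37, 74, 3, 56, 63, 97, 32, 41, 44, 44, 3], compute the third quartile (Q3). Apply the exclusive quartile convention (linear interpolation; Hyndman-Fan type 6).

63

Step 1: Sort the data: [3, 3, 5, 18, 32, 37, 41, 44, 44, 56, 63, 63, 65, 74, 97]
Step 2: n = 15
Step 3: Using the exclusive quartile method:
  Q1 = 18
  Q2 (median) = 44
  Q3 = 63
  IQR = Q3 - Q1 = 63 - 18 = 45
Step 4: Q3 = 63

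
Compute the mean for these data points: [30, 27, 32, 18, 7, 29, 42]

26.4286

Step 1: Sum all values: 30 + 27 + 32 + 18 + 7 + 29 + 42 = 185
Step 2: Count the number of values: n = 7
Step 3: Mean = sum / n = 185 / 7 = 26.4286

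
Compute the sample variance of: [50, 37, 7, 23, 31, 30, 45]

204.8095

Step 1: Compute the mean: (50 + 37 + 7 + 23 + 31 + 30 + 45) / 7 = 31.8571
Step 2: Compute squared deviations from the mean:
  (50 - 31.8571)^2 = 329.1633
  (37 - 31.8571)^2 = 26.449
  (7 - 31.8571)^2 = 617.8776
  (23 - 31.8571)^2 = 78.449
  (31 - 31.8571)^2 = 0.7347
  (30 - 31.8571)^2 = 3.449
  (45 - 31.8571)^2 = 172.7347
Step 3: Sum of squared deviations = 1228.8571
Step 4: Sample variance = 1228.8571 / 6 = 204.8095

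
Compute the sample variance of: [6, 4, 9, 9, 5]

5.3

Step 1: Compute the mean: (6 + 4 + 9 + 9 + 5) / 5 = 6.6
Step 2: Compute squared deviations from the mean:
  (6 - 6.6)^2 = 0.36
  (4 - 6.6)^2 = 6.76
  (9 - 6.6)^2 = 5.76
  (9 - 6.6)^2 = 5.76
  (5 - 6.6)^2 = 2.56
Step 3: Sum of squared deviations = 21.2
Step 4: Sample variance = 21.2 / 4 = 5.3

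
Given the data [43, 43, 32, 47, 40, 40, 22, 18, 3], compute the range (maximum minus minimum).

44

Step 1: Identify the maximum value: max = 47
Step 2: Identify the minimum value: min = 3
Step 3: Range = max - min = 47 - 3 = 44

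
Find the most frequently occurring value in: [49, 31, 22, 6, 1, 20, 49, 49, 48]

49

Step 1: Count the frequency of each value:
  1: appears 1 time(s)
  6: appears 1 time(s)
  20: appears 1 time(s)
  22: appears 1 time(s)
  31: appears 1 time(s)
  48: appears 1 time(s)
  49: appears 3 time(s)
Step 2: The value 49 appears most frequently (3 times).
Step 3: Mode = 49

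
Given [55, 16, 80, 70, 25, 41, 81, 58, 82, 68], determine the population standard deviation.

22.3213

Step 1: Compute the mean: 57.6
Step 2: Sum of squared deviations from the mean: 4982.4
Step 3: Population variance = 4982.4 / 10 = 498.24
Step 4: Standard deviation = sqrt(498.24) = 22.3213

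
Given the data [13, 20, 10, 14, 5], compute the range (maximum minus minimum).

15

Step 1: Identify the maximum value: max = 20
Step 2: Identify the minimum value: min = 5
Step 3: Range = max - min = 20 - 5 = 15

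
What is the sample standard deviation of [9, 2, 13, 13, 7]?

4.6043

Step 1: Compute the mean: 8.8
Step 2: Sum of squared deviations from the mean: 84.8
Step 3: Sample variance = 84.8 / 4 = 21.2
Step 4: Standard deviation = sqrt(21.2) = 4.6043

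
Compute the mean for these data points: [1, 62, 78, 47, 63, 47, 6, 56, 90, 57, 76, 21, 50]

50.3077

Step 1: Sum all values: 1 + 62 + 78 + 47 + 63 + 47 + 6 + 56 + 90 + 57 + 76 + 21 + 50 = 654
Step 2: Count the number of values: n = 13
Step 3: Mean = sum / n = 654 / 13 = 50.3077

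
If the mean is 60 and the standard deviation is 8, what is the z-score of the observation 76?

2

Step 1: Recall the z-score formula: z = (x - mu) / sigma
Step 2: Substitute values: z = (76 - 60) / 8
Step 3: z = 16 / 8 = 2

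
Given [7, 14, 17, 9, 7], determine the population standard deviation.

4.02

Step 1: Compute the mean: 10.8
Step 2: Sum of squared deviations from the mean: 80.8
Step 3: Population variance = 80.8 / 5 = 16.16
Step 4: Standard deviation = sqrt(16.16) = 4.02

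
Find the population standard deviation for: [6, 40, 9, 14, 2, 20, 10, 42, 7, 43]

15.3431

Step 1: Compute the mean: 19.3
Step 2: Sum of squared deviations from the mean: 2354.1
Step 3: Population variance = 2354.1 / 10 = 235.41
Step 4: Standard deviation = sqrt(235.41) = 15.3431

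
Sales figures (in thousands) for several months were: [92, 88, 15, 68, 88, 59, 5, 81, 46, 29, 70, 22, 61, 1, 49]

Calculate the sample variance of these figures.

956.6857

Step 1: Compute the mean: (92 + 88 + 15 + 68 + 88 + 59 + 5 + 81 + 46 + 29 + 70 + 22 + 61 + 1 + 49) / 15 = 51.6
Step 2: Compute squared deviations from the mean:
  (92 - 51.6)^2 = 1632.16
  (88 - 51.6)^2 = 1324.96
  (15 - 51.6)^2 = 1339.56
  (68 - 51.6)^2 = 268.96
  (88 - 51.6)^2 = 1324.96
  (59 - 51.6)^2 = 54.76
  (5 - 51.6)^2 = 2171.56
  (81 - 51.6)^2 = 864.36
  (46 - 51.6)^2 = 31.36
  (29 - 51.6)^2 = 510.76
  (70 - 51.6)^2 = 338.56
  (22 - 51.6)^2 = 876.16
  (61 - 51.6)^2 = 88.36
  (1 - 51.6)^2 = 2560.36
  (49 - 51.6)^2 = 6.76
Step 3: Sum of squared deviations = 13393.6
Step 4: Sample variance = 13393.6 / 14 = 956.6857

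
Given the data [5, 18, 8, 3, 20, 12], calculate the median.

10

Step 1: Sort the data in ascending order: [3, 5, 8, 12, 18, 20]
Step 2: The number of values is n = 6.
Step 3: Since n is even, the median is the average of positions 3 and 4:
  Median = (8 + 12) / 2 = 10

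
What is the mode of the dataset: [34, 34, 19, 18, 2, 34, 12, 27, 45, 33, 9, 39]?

34

Step 1: Count the frequency of each value:
  2: appears 1 time(s)
  9: appears 1 time(s)
  12: appears 1 time(s)
  18: appears 1 time(s)
  19: appears 1 time(s)
  27: appears 1 time(s)
  33: appears 1 time(s)
  34: appears 3 time(s)
  39: appears 1 time(s)
  45: appears 1 time(s)
Step 2: The value 34 appears most frequently (3 times).
Step 3: Mode = 34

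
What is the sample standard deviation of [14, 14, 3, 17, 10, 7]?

5.1929

Step 1: Compute the mean: 10.8333
Step 2: Sum of squared deviations from the mean: 134.8333
Step 3: Sample variance = 134.8333 / 5 = 26.9667
Step 4: Standard deviation = sqrt(26.9667) = 5.1929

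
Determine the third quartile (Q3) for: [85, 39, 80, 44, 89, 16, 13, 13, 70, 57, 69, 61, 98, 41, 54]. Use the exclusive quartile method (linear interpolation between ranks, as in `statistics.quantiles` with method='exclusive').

80

Step 1: Sort the data: [13, 13, 16, 39, 41, 44, 54, 57, 61, 69, 70, 80, 85, 89, 98]
Step 2: n = 15
Step 3: Using the exclusive quartile method:
  Q1 = 39
  Q2 (median) = 57
  Q3 = 80
  IQR = Q3 - Q1 = 80 - 39 = 41
Step 4: Q3 = 80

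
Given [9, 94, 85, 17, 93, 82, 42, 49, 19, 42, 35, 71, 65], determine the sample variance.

880.7436

Step 1: Compute the mean: (9 + 94 + 85 + 17 + 93 + 82 + 42 + 49 + 19 + 42 + 35 + 71 + 65) / 13 = 54.0769
Step 2: Compute squared deviations from the mean:
  (9 - 54.0769)^2 = 2031.929
  (94 - 54.0769)^2 = 1593.8521
  (85 - 54.0769)^2 = 956.2367
  (17 - 54.0769)^2 = 1374.6982
  (93 - 54.0769)^2 = 1515.0059
  (82 - 54.0769)^2 = 779.6982
  (42 - 54.0769)^2 = 145.8521
  (49 - 54.0769)^2 = 25.7751
  (19 - 54.0769)^2 = 1230.3905
  (42 - 54.0769)^2 = 145.8521
  (35 - 54.0769)^2 = 363.929
  (71 - 54.0769)^2 = 286.3905
  (65 - 54.0769)^2 = 119.3136
Step 3: Sum of squared deviations = 10568.9231
Step 4: Sample variance = 10568.9231 / 12 = 880.7436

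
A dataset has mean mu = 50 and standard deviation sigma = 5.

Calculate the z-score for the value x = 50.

0

Step 1: Recall the z-score formula: z = (x - mu) / sigma
Step 2: Substitute values: z = (50 - 50) / 5
Step 3: z = 0 / 5 = 0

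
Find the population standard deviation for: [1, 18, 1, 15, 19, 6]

7.6158

Step 1: Compute the mean: 10
Step 2: Sum of squared deviations from the mean: 348
Step 3: Population variance = 348 / 6 = 58
Step 4: Standard deviation = sqrt(58) = 7.6158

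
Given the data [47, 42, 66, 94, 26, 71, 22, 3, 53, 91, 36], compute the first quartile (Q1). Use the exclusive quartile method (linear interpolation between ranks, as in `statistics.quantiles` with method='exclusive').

26

Step 1: Sort the data: [3, 22, 26, 36, 42, 47, 53, 66, 71, 91, 94]
Step 2: n = 11
Step 3: Using the exclusive quartile method:
  Q1 = 26
  Q2 (median) = 47
  Q3 = 71
  IQR = Q3 - Q1 = 71 - 26 = 45
Step 4: Q1 = 26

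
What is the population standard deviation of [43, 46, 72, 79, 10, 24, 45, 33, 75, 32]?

21.8195

Step 1: Compute the mean: 45.9
Step 2: Sum of squared deviations from the mean: 4760.9
Step 3: Population variance = 4760.9 / 10 = 476.09
Step 4: Standard deviation = sqrt(476.09) = 21.8195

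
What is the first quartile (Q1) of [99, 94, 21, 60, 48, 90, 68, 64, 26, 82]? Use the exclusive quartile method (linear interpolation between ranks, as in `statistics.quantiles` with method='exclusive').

42.5

Step 1: Sort the data: [21, 26, 48, 60, 64, 68, 82, 90, 94, 99]
Step 2: n = 10
Step 3: Using the exclusive quartile method:
  Q1 = 42.5
  Q2 (median) = 66
  Q3 = 91
  IQR = Q3 - Q1 = 91 - 42.5 = 48.5
Step 4: Q1 = 42.5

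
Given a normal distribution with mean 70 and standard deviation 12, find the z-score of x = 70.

0

Step 1: Recall the z-score formula: z = (x - mu) / sigma
Step 2: Substitute values: z = (70 - 70) / 12
Step 3: z = 0 / 12 = 0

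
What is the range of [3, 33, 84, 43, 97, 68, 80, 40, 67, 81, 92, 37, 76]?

94

Step 1: Identify the maximum value: max = 97
Step 2: Identify the minimum value: min = 3
Step 3: Range = max - min = 97 - 3 = 94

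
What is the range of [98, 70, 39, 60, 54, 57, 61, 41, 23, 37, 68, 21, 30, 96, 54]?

77

Step 1: Identify the maximum value: max = 98
Step 2: Identify the minimum value: min = 21
Step 3: Range = max - min = 98 - 21 = 77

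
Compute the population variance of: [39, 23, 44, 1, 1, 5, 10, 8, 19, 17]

203.81

Step 1: Compute the mean: (39 + 23 + 44 + 1 + 1 + 5 + 10 + 8 + 19 + 17) / 10 = 16.7
Step 2: Compute squared deviations from the mean:
  (39 - 16.7)^2 = 497.29
  (23 - 16.7)^2 = 39.69
  (44 - 16.7)^2 = 745.29
  (1 - 16.7)^2 = 246.49
  (1 - 16.7)^2 = 246.49
  (5 - 16.7)^2 = 136.89
  (10 - 16.7)^2 = 44.89
  (8 - 16.7)^2 = 75.69
  (19 - 16.7)^2 = 5.29
  (17 - 16.7)^2 = 0.09
Step 3: Sum of squared deviations = 2038.1
Step 4: Population variance = 2038.1 / 10 = 203.81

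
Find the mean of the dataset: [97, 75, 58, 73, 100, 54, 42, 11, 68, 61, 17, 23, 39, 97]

58.2143

Step 1: Sum all values: 97 + 75 + 58 + 73 + 100 + 54 + 42 + 11 + 68 + 61 + 17 + 23 + 39 + 97 = 815
Step 2: Count the number of values: n = 14
Step 3: Mean = sum / n = 815 / 14 = 58.2143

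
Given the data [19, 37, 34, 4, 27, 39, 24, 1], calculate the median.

25.5

Step 1: Sort the data in ascending order: [1, 4, 19, 24, 27, 34, 37, 39]
Step 2: The number of values is n = 8.
Step 3: Since n is even, the median is the average of positions 4 and 5:
  Median = (24 + 27) / 2 = 25.5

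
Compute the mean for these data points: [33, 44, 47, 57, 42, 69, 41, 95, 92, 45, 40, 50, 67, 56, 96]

58.2667

Step 1: Sum all values: 33 + 44 + 47 + 57 + 42 + 69 + 41 + 95 + 92 + 45 + 40 + 50 + 67 + 56 + 96 = 874
Step 2: Count the number of values: n = 15
Step 3: Mean = sum / n = 874 / 15 = 58.2667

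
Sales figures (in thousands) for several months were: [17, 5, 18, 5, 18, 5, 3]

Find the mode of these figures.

5

Step 1: Count the frequency of each value:
  3: appears 1 time(s)
  5: appears 3 time(s)
  17: appears 1 time(s)
  18: appears 2 time(s)
Step 2: The value 5 appears most frequently (3 times).
Step 3: Mode = 5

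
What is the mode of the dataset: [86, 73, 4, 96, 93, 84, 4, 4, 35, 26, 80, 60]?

4

Step 1: Count the frequency of each value:
  4: appears 3 time(s)
  26: appears 1 time(s)
  35: appears 1 time(s)
  60: appears 1 time(s)
  73: appears 1 time(s)
  80: appears 1 time(s)
  84: appears 1 time(s)
  86: appears 1 time(s)
  93: appears 1 time(s)
  96: appears 1 time(s)
Step 2: The value 4 appears most frequently (3 times).
Step 3: Mode = 4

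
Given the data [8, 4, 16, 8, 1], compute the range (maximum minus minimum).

15

Step 1: Identify the maximum value: max = 16
Step 2: Identify the minimum value: min = 1
Step 3: Range = max - min = 16 - 1 = 15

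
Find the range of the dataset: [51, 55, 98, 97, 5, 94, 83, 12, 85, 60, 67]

93

Step 1: Identify the maximum value: max = 98
Step 2: Identify the minimum value: min = 5
Step 3: Range = max - min = 98 - 5 = 93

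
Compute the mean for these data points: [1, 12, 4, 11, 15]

8.6

Step 1: Sum all values: 1 + 12 + 4 + 11 + 15 = 43
Step 2: Count the number of values: n = 5
Step 3: Mean = sum / n = 43 / 5 = 8.6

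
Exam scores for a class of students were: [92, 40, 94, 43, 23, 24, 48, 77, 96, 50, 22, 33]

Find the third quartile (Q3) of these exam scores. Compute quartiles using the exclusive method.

88.25

Step 1: Sort the data: [22, 23, 24, 33, 40, 43, 48, 50, 77, 92, 94, 96]
Step 2: n = 12
Step 3: Using the exclusive quartile method:
  Q1 = 26.25
  Q2 (median) = 45.5
  Q3 = 88.25
  IQR = Q3 - Q1 = 88.25 - 26.25 = 62
Step 4: Q3 = 88.25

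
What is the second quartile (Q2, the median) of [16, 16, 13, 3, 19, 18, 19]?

16

Step 1: Sort the data: [3, 13, 16, 16, 18, 19, 19]
Step 2: n = 7
Step 3: Q2 is the median. Since n is odd, it is the middle value at position 4: 16
Step 4: Q2 = 16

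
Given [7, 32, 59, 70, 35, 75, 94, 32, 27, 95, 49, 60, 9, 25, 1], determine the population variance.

846.6222

Step 1: Compute the mean: (7 + 32 + 59 + 70 + 35 + 75 + 94 + 32 + 27 + 95 + 49 + 60 + 9 + 25 + 1) / 15 = 44.6667
Step 2: Compute squared deviations from the mean:
  (7 - 44.6667)^2 = 1418.7778
  (32 - 44.6667)^2 = 160.4444
  (59 - 44.6667)^2 = 205.4444
  (70 - 44.6667)^2 = 641.7778
  (35 - 44.6667)^2 = 93.4444
  (75 - 44.6667)^2 = 920.1111
  (94 - 44.6667)^2 = 2433.7778
  (32 - 44.6667)^2 = 160.4444
  (27 - 44.6667)^2 = 312.1111
  (95 - 44.6667)^2 = 2533.4444
  (49 - 44.6667)^2 = 18.7778
  (60 - 44.6667)^2 = 235.1111
  (9 - 44.6667)^2 = 1272.1111
  (25 - 44.6667)^2 = 386.7778
  (1 - 44.6667)^2 = 1906.7778
Step 3: Sum of squared deviations = 12699.3333
Step 4: Population variance = 12699.3333 / 15 = 846.6222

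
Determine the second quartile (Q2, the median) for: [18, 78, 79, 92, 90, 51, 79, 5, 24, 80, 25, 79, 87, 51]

78.5

Step 1: Sort the data: [5, 18, 24, 25, 51, 51, 78, 79, 79, 79, 80, 87, 90, 92]
Step 2: n = 14
Step 3: Q2 is the median. Since n is even, it is the average of the values at positions 7 and 8:
  Q2 = (78 + 79) / 2 = 78.5
Step 4: Q2 = 78.5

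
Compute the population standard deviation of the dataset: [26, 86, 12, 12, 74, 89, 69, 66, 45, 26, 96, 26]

29.8695

Step 1: Compute the mean: 52.25
Step 2: Sum of squared deviations from the mean: 10706.25
Step 3: Population variance = 10706.25 / 12 = 892.1875
Step 4: Standard deviation = sqrt(892.1875) = 29.8695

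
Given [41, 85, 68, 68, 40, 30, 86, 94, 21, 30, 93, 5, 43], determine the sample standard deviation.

29.7569

Step 1: Compute the mean: 54.1538
Step 2: Sum of squared deviations from the mean: 10625.6923
Step 3: Sample variance = 10625.6923 / 12 = 885.4744
Step 4: Standard deviation = sqrt(885.4744) = 29.7569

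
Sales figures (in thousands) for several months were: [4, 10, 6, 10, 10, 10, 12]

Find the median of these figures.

10

Step 1: Sort the data in ascending order: [4, 6, 10, 10, 10, 10, 12]
Step 2: The number of values is n = 7.
Step 3: Since n is odd, the median is the middle value at position 4: 10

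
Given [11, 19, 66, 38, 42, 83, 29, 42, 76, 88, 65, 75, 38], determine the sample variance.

634.7308

Step 1: Compute the mean: (11 + 19 + 66 + 38 + 42 + 83 + 29 + 42 + 76 + 88 + 65 + 75 + 38) / 13 = 51.6923
Step 2: Compute squared deviations from the mean:
  (11 - 51.6923)^2 = 1655.8639
  (19 - 51.6923)^2 = 1068.787
  (66 - 51.6923)^2 = 204.7101
  (38 - 51.6923)^2 = 187.4793
  (42 - 51.6923)^2 = 93.9408
  (83 - 51.6923)^2 = 980.1716
  (29 - 51.6923)^2 = 514.9408
  (42 - 51.6923)^2 = 93.9408
  (76 - 51.6923)^2 = 590.8639
  (88 - 51.6923)^2 = 1318.2485
  (65 - 51.6923)^2 = 177.0947
  (75 - 51.6923)^2 = 543.2485
  (38 - 51.6923)^2 = 187.4793
Step 3: Sum of squared deviations = 7616.7692
Step 4: Sample variance = 7616.7692 / 12 = 634.7308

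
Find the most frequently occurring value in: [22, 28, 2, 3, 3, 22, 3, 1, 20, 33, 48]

3

Step 1: Count the frequency of each value:
  1: appears 1 time(s)
  2: appears 1 time(s)
  3: appears 3 time(s)
  20: appears 1 time(s)
  22: appears 2 time(s)
  28: appears 1 time(s)
  33: appears 1 time(s)
  48: appears 1 time(s)
Step 2: The value 3 appears most frequently (3 times).
Step 3: Mode = 3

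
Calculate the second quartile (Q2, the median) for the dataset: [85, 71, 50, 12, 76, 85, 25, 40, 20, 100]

60.5

Step 1: Sort the data: [12, 20, 25, 40, 50, 71, 76, 85, 85, 100]
Step 2: n = 10
Step 3: Q2 is the median. Since n is even, it is the average of the values at positions 5 and 6:
  Q2 = (50 + 71) / 2 = 60.5
Step 4: Q2 = 60.5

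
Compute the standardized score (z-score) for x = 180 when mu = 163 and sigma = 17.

1

Step 1: Recall the z-score formula: z = (x - mu) / sigma
Step 2: Substitute values: z = (180 - 163) / 17
Step 3: z = 17 / 17 = 1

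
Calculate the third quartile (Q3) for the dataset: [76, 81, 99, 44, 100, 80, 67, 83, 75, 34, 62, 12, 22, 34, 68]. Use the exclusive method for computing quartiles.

81

Step 1: Sort the data: [12, 22, 34, 34, 44, 62, 67, 68, 75, 76, 80, 81, 83, 99, 100]
Step 2: n = 15
Step 3: Using the exclusive quartile method:
  Q1 = 34
  Q2 (median) = 68
  Q3 = 81
  IQR = Q3 - Q1 = 81 - 34 = 47
Step 4: Q3 = 81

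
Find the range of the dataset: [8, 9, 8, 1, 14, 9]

13

Step 1: Identify the maximum value: max = 14
Step 2: Identify the minimum value: min = 1
Step 3: Range = max - min = 14 - 1 = 13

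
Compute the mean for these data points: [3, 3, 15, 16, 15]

10.4

Step 1: Sum all values: 3 + 3 + 15 + 16 + 15 = 52
Step 2: Count the number of values: n = 5
Step 3: Mean = sum / n = 52 / 5 = 10.4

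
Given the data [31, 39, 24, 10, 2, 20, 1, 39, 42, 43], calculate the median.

27.5

Step 1: Sort the data in ascending order: [1, 2, 10, 20, 24, 31, 39, 39, 42, 43]
Step 2: The number of values is n = 10.
Step 3: Since n is even, the median is the average of positions 5 and 6:
  Median = (24 + 31) / 2 = 27.5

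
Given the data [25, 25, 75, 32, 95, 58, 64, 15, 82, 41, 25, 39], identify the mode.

25

Step 1: Count the frequency of each value:
  15: appears 1 time(s)
  25: appears 3 time(s)
  32: appears 1 time(s)
  39: appears 1 time(s)
  41: appears 1 time(s)
  58: appears 1 time(s)
  64: appears 1 time(s)
  75: appears 1 time(s)
  82: appears 1 time(s)
  95: appears 1 time(s)
Step 2: The value 25 appears most frequently (3 times).
Step 3: Mode = 25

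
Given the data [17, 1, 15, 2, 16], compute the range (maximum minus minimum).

16

Step 1: Identify the maximum value: max = 17
Step 2: Identify the minimum value: min = 1
Step 3: Range = max - min = 17 - 1 = 16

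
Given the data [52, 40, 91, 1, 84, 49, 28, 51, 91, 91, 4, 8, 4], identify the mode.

91

Step 1: Count the frequency of each value:
  1: appears 1 time(s)
  4: appears 2 time(s)
  8: appears 1 time(s)
  28: appears 1 time(s)
  40: appears 1 time(s)
  49: appears 1 time(s)
  51: appears 1 time(s)
  52: appears 1 time(s)
  84: appears 1 time(s)
  91: appears 3 time(s)
Step 2: The value 91 appears most frequently (3 times).
Step 3: Mode = 91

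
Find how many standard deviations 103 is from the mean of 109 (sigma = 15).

-0.4

Step 1: Recall the z-score formula: z = (x - mu) / sigma
Step 2: Substitute values: z = (103 - 109) / 15
Step 3: z = -6 / 15 = -0.4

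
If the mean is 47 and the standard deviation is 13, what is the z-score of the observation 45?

-0.1538

Step 1: Recall the z-score formula: z = (x - mu) / sigma
Step 2: Substitute values: z = (45 - 47) / 13
Step 3: z = -2 / 13 = -0.1538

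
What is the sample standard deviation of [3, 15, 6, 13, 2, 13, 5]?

5.3675

Step 1: Compute the mean: 8.1429
Step 2: Sum of squared deviations from the mean: 172.8571
Step 3: Sample variance = 172.8571 / 6 = 28.8095
Step 4: Standard deviation = sqrt(28.8095) = 5.3675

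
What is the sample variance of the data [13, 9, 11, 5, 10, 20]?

25.0667

Step 1: Compute the mean: (13 + 9 + 11 + 5 + 10 + 20) / 6 = 11.3333
Step 2: Compute squared deviations from the mean:
  (13 - 11.3333)^2 = 2.7778
  (9 - 11.3333)^2 = 5.4444
  (11 - 11.3333)^2 = 0.1111
  (5 - 11.3333)^2 = 40.1111
  (10 - 11.3333)^2 = 1.7778
  (20 - 11.3333)^2 = 75.1111
Step 3: Sum of squared deviations = 125.3333
Step 4: Sample variance = 125.3333 / 5 = 25.0667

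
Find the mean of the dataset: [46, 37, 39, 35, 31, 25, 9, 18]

30

Step 1: Sum all values: 46 + 37 + 39 + 35 + 31 + 25 + 9 + 18 = 240
Step 2: Count the number of values: n = 8
Step 3: Mean = sum / n = 240 / 8 = 30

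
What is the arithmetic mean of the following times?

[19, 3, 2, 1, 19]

8.8

Step 1: Sum all values: 19 + 3 + 2 + 1 + 19 = 44
Step 2: Count the number of values: n = 5
Step 3: Mean = sum / n = 44 / 5 = 8.8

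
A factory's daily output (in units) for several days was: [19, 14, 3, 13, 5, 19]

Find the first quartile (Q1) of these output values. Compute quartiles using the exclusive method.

4.5

Step 1: Sort the data: [3, 5, 13, 14, 19, 19]
Step 2: n = 6
Step 3: Using the exclusive quartile method:
  Q1 = 4.5
  Q2 (median) = 13.5
  Q3 = 19
  IQR = Q3 - Q1 = 19 - 4.5 = 14.5
Step 4: Q1 = 4.5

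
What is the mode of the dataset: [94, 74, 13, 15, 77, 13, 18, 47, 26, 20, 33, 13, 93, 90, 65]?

13

Step 1: Count the frequency of each value:
  13: appears 3 time(s)
  15: appears 1 time(s)
  18: appears 1 time(s)
  20: appears 1 time(s)
  26: appears 1 time(s)
  33: appears 1 time(s)
  47: appears 1 time(s)
  65: appears 1 time(s)
  74: appears 1 time(s)
  77: appears 1 time(s)
  90: appears 1 time(s)
  93: appears 1 time(s)
  94: appears 1 time(s)
Step 2: The value 13 appears most frequently (3 times).
Step 3: Mode = 13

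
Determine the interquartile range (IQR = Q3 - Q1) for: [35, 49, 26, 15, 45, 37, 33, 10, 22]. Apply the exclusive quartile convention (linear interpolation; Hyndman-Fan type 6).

22.5

Step 1: Sort the data: [10, 15, 22, 26, 33, 35, 37, 45, 49]
Step 2: n = 9
Step 3: Using the exclusive quartile method:
  Q1 = 18.5
  Q2 (median) = 33
  Q3 = 41
  IQR = Q3 - Q1 = 41 - 18.5 = 22.5
Step 4: IQR = 22.5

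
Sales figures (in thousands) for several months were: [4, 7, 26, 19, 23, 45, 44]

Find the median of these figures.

23

Step 1: Sort the data in ascending order: [4, 7, 19, 23, 26, 44, 45]
Step 2: The number of values is n = 7.
Step 3: Since n is odd, the median is the middle value at position 4: 23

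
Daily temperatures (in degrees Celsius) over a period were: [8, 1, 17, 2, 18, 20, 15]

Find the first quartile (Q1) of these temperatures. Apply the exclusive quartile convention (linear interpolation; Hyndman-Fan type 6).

2

Step 1: Sort the data: [1, 2, 8, 15, 17, 18, 20]
Step 2: n = 7
Step 3: Using the exclusive quartile method:
  Q1 = 2
  Q2 (median) = 15
  Q3 = 18
  IQR = Q3 - Q1 = 18 - 2 = 16
Step 4: Q1 = 2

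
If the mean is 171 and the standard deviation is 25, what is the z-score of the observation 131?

-1.6

Step 1: Recall the z-score formula: z = (x - mu) / sigma
Step 2: Substitute values: z = (131 - 171) / 25
Step 3: z = -40 / 25 = -1.6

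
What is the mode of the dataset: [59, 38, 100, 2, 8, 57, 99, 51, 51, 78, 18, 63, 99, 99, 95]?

99

Step 1: Count the frequency of each value:
  2: appears 1 time(s)
  8: appears 1 time(s)
  18: appears 1 time(s)
  38: appears 1 time(s)
  51: appears 2 time(s)
  57: appears 1 time(s)
  59: appears 1 time(s)
  63: appears 1 time(s)
  78: appears 1 time(s)
  95: appears 1 time(s)
  99: appears 3 time(s)
  100: appears 1 time(s)
Step 2: The value 99 appears most frequently (3 times).
Step 3: Mode = 99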